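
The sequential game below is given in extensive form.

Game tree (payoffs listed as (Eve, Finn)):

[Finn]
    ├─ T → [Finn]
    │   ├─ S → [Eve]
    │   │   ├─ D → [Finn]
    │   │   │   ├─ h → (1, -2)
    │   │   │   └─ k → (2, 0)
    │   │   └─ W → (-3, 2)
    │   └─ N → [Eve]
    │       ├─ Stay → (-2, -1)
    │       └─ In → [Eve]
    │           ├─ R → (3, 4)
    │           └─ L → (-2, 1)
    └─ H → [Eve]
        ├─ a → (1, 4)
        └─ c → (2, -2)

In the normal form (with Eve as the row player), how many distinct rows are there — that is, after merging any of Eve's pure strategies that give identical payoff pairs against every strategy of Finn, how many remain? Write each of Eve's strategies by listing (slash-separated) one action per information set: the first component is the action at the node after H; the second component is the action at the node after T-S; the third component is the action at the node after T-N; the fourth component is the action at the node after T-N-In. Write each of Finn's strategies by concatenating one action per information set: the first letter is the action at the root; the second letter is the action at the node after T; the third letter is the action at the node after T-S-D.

Eve has 16 pure strategies: a/D/Stay/R, a/D/Stay/L, a/D/In/R, a/D/In/L, a/W/Stay/R, a/W/Stay/L, a/W/In/R, a/W/In/L, c/D/Stay/R, c/D/Stay/L, c/D/In/R, c/D/In/L, c/W/Stay/R, c/W/Stay/L, c/W/In/R, c/W/In/L. Columns: TSh, TSk, TNh, TNk, HSh, HSk, HNh, HNk.
{a/D/Stay/R, a/D/Stay/L} → row (1,-2) (2,0) (-2,-1) (-2,-1) (1,4) (1,4) (1,4) (1,4)
{a/D/In/R} → row (1,-2) (2,0) (3,4) (3,4) (1,4) (1,4) (1,4) (1,4)
{a/D/In/L} → row (1,-2) (2,0) (-2,1) (-2,1) (1,4) (1,4) (1,4) (1,4)
{a/W/Stay/R, a/W/Stay/L} → row (-3,2) (-3,2) (-2,-1) (-2,-1) (1,4) (1,4) (1,4) (1,4)
{a/W/In/R} → row (-3,2) (-3,2) (3,4) (3,4) (1,4) (1,4) (1,4) (1,4)
{a/W/In/L} → row (-3,2) (-3,2) (-2,1) (-2,1) (1,4) (1,4) (1,4) (1,4)
{c/D/Stay/R, c/D/Stay/L} → row (1,-2) (2,0) (-2,-1) (-2,-1) (2,-2) (2,-2) (2,-2) (2,-2)
{c/D/In/R} → row (1,-2) (2,0) (3,4) (3,4) (2,-2) (2,-2) (2,-2) (2,-2)
{c/D/In/L} → row (1,-2) (2,0) (-2,1) (-2,1) (2,-2) (2,-2) (2,-2) (2,-2)
{c/W/Stay/R, c/W/Stay/L} → row (-3,2) (-3,2) (-2,-1) (-2,-1) (2,-2) (2,-2) (2,-2) (2,-2)
{c/W/In/R} → row (-3,2) (-3,2) (3,4) (3,4) (2,-2) (2,-2) (2,-2) (2,-2)
{c/W/In/L} → row (-3,2) (-3,2) (-2,1) (-2,1) (2,-2) (2,-2) (2,-2) (2,-2)
That's 12 distinct rows out of 16 strategies.

12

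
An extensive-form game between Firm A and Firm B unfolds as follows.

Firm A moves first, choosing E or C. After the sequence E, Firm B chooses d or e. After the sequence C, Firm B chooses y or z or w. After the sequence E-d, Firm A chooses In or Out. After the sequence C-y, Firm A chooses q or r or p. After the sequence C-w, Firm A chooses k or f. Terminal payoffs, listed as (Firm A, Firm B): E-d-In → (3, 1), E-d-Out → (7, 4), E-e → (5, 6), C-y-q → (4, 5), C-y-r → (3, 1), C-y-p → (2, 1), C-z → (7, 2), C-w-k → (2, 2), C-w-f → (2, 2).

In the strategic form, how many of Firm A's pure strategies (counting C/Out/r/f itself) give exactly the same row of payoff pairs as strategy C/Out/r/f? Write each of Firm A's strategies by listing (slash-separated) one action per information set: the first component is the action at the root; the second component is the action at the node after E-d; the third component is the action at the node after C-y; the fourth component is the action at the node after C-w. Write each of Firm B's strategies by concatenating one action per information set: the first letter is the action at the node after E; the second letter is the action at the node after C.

Row for C/Out/r/f (columns dy, dz, dw, ey, ez, ew): (3,1) (7,2) (2,2) (3,1) (7,2) (2,2).
Under C/Out/r/f, Firm A's choice at the node after E-d can never be reached regardless of what Firm B does, so varying those choices leaves every outcome unchanged.
Holding the reachable choices fixed and varying the unreachable one freely already gives 2 equivalent strategies.
Checking the remaining rows, C/In/r/k, C/Out/r/k also happen to give the same payoffs in every column, bringing the total to 4: C/In/r/k, C/In/r/f, C/Out/r/k, C/Out/r/f.

4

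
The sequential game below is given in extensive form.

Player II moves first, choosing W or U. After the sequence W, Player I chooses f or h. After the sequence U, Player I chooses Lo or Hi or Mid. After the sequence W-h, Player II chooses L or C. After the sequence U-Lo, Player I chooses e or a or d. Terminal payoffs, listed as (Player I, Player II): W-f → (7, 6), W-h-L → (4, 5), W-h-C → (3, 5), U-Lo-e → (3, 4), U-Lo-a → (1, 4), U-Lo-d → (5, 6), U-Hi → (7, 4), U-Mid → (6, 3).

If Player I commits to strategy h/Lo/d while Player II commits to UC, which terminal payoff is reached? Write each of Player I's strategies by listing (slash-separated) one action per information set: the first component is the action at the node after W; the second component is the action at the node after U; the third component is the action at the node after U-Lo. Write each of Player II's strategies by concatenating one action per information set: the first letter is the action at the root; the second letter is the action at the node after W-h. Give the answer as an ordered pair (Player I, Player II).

(5, 6)

Trace the play path from the root:
  Player II plays U
  Player I plays Lo at [U]
  Player I plays d at [U-Lo]
→ terminal payoff (5, 6).
(Player I's choice at the node after W is never reached on this path, so it doesn't affect the outcome.)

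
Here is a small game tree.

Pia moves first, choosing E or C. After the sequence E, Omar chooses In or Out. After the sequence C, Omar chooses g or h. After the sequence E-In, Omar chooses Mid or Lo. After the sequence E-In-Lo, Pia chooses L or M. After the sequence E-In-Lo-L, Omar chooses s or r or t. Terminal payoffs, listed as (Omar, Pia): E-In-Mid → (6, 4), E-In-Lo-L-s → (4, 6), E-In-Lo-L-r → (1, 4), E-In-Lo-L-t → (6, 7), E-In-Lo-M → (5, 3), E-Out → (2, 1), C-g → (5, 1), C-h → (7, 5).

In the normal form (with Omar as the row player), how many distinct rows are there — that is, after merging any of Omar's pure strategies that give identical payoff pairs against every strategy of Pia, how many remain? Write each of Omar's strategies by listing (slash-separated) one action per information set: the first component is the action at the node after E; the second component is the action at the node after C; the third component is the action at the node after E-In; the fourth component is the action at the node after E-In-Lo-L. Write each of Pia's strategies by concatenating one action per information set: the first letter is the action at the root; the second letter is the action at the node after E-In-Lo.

Omar has 24 pure strategies: In/g/Mid/s, In/g/Mid/r, In/g/Mid/t, In/g/Lo/s, In/g/Lo/r, In/g/Lo/t, In/h/Mid/s, In/h/Mid/r, In/h/Mid/t, In/h/Lo/s, In/h/Lo/r, In/h/Lo/t, Out/g/Mid/s, Out/g/Mid/r, Out/g/Mid/t, Out/g/Lo/s, Out/g/Lo/r, Out/g/Lo/t, Out/h/Mid/s, Out/h/Mid/r, Out/h/Mid/t, Out/h/Lo/s, Out/h/Lo/r, Out/h/Lo/t. Columns: EL, EM, CL, CM.
{In/g/Mid/s, In/g/Mid/r, In/g/Mid/t} → row (6,4) (6,4) (5,1) (5,1)
{In/g/Lo/s} → row (4,6) (5,3) (5,1) (5,1)
{In/g/Lo/r} → row (1,4) (5,3) (5,1) (5,1)
{In/g/Lo/t} → row (6,7) (5,3) (5,1) (5,1)
{In/h/Mid/s, In/h/Mid/r, In/h/Mid/t} → row (6,4) (6,4) (7,5) (7,5)
{In/h/Lo/s} → row (4,6) (5,3) (7,5) (7,5)
{In/h/Lo/r} → row (1,4) (5,3) (7,5) (7,5)
{In/h/Lo/t} → row (6,7) (5,3) (7,5) (7,5)
{Out/g/Mid/s, Out/g/Mid/r, Out/g/Mid/t, Out/g/Lo/s, Out/g/Lo/r, Out/g/Lo/t} → row (2,1) (2,1) (5,1) (5,1)
{Out/h/Mid/s, Out/h/Mid/r, Out/h/Mid/t, Out/h/Lo/s, Out/h/Lo/r, Out/h/Lo/t} → row (2,1) (2,1) (7,5) (7,5)
That's 10 distinct rows out of 24 strategies.

10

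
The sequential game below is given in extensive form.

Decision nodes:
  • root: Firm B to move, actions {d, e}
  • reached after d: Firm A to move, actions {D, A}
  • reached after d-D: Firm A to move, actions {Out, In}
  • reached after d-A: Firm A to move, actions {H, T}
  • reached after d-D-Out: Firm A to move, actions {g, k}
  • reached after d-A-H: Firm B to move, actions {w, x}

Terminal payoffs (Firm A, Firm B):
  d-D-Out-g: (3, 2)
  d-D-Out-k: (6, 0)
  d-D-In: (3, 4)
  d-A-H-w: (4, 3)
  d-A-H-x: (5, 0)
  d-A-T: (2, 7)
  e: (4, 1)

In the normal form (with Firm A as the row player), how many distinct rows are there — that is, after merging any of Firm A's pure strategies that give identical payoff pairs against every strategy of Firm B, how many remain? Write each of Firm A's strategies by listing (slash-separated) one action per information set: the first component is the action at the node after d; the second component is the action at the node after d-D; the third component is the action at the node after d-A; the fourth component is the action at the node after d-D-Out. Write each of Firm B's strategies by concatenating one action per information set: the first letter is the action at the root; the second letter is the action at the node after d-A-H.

5

Firm A has 16 pure strategies: D/Out/H/g, D/Out/H/k, D/Out/T/g, D/Out/T/k, D/In/H/g, D/In/H/k, D/In/T/g, D/In/T/k, A/Out/H/g, A/Out/H/k, A/Out/T/g, A/Out/T/k, A/In/H/g, A/In/H/k, A/In/T/g, A/In/T/k. Columns: dw, dx, ew, ex.
{D/Out/H/g, D/Out/T/g} → row (3,2) (3,2) (4,1) (4,1)
{D/Out/H/k, D/Out/T/k} → row (6,0) (6,0) (4,1) (4,1)
{D/In/H/g, D/In/H/k, D/In/T/g, D/In/T/k} → row (3,4) (3,4) (4,1) (4,1)
{A/Out/H/g, A/Out/H/k, A/In/H/g, A/In/H/k} → row (4,3) (5,0) (4,1) (4,1)
{A/Out/T/g, A/Out/T/k, A/In/T/g, A/In/T/k} → row (2,7) (2,7) (4,1) (4,1)
That's 5 distinct rows out of 16 strategies.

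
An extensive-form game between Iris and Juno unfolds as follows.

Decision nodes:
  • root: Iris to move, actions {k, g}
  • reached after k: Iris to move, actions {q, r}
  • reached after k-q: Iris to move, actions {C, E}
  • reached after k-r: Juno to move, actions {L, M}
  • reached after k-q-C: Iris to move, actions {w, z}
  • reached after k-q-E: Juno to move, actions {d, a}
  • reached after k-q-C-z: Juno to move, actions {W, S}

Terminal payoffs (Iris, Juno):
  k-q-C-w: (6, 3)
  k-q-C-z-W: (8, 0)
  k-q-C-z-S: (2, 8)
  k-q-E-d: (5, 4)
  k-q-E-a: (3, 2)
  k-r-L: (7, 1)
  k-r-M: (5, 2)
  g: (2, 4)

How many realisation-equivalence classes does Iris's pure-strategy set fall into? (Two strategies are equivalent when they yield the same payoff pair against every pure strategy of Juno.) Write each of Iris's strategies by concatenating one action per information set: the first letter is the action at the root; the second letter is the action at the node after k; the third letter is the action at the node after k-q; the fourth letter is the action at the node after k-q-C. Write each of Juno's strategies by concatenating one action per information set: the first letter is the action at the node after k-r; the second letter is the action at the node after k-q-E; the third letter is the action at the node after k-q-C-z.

5

Iris has 16 pure strategies: kqCw, kqCz, kqEw, kqEz, krCw, krCz, krEw, krEz, gqCw, gqCz, gqEw, gqEz, grCw, grCz, grEw, grEz. Columns: LdW, LdS, LaW, LaS, MdW, MdS, MaW, MaS.
{kqCw} → row (6,3) (6,3) (6,3) (6,3) (6,3) (6,3) (6,3) (6,3)
{kqCz} → row (8,0) (2,8) (8,0) (2,8) (8,0) (2,8) (8,0) (2,8)
{kqEw, kqEz} → row (5,4) (5,4) (3,2) (3,2) (5,4) (5,4) (3,2) (3,2)
{krCw, krCz, krEw, krEz} → row (7,1) (7,1) (7,1) (7,1) (5,2) (5,2) (5,2) (5,2)
{gqCw, gqCz, gqEw, gqEz, grCw, grCz, grEw, grEz} → row (2,4) (2,4) (2,4) (2,4) (2,4) (2,4) (2,4) (2,4)
That's 5 distinct rows out of 16 strategies.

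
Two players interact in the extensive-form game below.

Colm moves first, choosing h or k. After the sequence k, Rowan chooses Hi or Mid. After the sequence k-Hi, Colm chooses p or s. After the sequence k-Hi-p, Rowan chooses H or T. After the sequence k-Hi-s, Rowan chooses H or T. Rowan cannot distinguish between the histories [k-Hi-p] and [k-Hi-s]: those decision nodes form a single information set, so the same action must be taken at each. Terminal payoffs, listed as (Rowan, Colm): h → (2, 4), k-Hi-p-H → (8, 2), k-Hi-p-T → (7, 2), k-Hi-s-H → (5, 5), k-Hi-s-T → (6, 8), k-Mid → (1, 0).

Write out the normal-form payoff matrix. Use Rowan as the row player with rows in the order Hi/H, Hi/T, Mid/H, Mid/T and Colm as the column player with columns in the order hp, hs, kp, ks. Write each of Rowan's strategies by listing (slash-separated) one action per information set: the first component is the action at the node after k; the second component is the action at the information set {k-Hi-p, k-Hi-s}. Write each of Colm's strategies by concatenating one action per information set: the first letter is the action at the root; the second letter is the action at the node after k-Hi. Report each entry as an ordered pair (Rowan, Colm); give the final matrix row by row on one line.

Row Hi/H: hp→(2,4), hs→(2,4), kp→(8,2), ks→(5,5)
Row Hi/T: hp→(2,4), hs→(2,4), kp→(7,2), ks→(6,8)
Row Mid/H: hp→(2,4), hs→(2,4), kp→(1,0), ks→(1,0)
Row Mid/T: hp→(2,4), hs→(2,4), kp→(1,0), ks→(1,0)

Hi/H: (2,4) (2,4) (8,2) (5,5) | Hi/T: (2,4) (2,4) (7,2) (6,8) | Mid/H: (2,4) (2,4) (1,0) (1,0) | Mid/T: (2,4) (2,4) (1,0) (1,0)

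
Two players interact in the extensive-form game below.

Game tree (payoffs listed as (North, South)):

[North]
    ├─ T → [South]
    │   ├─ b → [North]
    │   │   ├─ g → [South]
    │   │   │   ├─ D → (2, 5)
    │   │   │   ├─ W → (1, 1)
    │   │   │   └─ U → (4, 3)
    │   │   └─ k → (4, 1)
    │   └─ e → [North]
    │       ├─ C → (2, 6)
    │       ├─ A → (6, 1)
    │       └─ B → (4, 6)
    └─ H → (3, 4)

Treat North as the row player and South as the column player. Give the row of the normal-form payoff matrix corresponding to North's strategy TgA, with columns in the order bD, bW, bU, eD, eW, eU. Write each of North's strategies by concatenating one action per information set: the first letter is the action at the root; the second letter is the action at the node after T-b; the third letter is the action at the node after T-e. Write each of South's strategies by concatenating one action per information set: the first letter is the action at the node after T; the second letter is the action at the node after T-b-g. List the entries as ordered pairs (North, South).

(2,5) (1,1) (4,3) (6,1) (6,1) (6,1)

vs bD: North plays T → South plays b at [T] → North plays g at [T-b] → South plays D at [T-b-g] → (2, 5)
vs bW: North plays T → South plays b at [T] → North plays g at [T-b] → South plays W at [T-b-g] → (1, 1)
vs bU: North plays T → South plays b at [T] → North plays g at [T-b] → South plays U at [T-b-g] → (4, 3)
vs eD: North plays T → South plays e at [T] → North plays A at [T-e] → (6, 1)
vs eW: North plays T → South plays e at [T] → North plays A at [T-e] → (6, 1)
vs eU: North plays T → South plays e at [T] → North plays A at [T-e] → (6, 1)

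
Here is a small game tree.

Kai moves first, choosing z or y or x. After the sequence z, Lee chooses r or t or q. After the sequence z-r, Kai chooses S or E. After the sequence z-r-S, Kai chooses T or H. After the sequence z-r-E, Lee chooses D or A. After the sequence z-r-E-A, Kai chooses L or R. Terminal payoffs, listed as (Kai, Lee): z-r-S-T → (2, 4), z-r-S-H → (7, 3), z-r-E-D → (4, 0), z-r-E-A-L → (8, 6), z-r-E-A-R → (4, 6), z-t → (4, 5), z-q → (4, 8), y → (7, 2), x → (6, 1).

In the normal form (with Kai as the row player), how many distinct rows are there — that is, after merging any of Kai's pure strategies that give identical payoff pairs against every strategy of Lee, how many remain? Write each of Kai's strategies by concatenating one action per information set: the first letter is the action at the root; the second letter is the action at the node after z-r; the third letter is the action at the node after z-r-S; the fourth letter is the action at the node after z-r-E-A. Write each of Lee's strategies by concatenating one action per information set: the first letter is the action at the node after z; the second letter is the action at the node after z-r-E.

Kai has 24 pure strategies: zSTL, zSTR, zSHL, zSHR, zETL, zETR, zEHL, zEHR, ySTL, ySTR, ySHL, ySHR, yETL, yETR, yEHL, yEHR, xSTL, xSTR, xSHL, xSHR, xETL, xETR, xEHL, xEHR. Columns: rD, rA, tD, tA, qD, qA.
{zSTL, zSTR} → row (2,4) (2,4) (4,5) (4,5) (4,8) (4,8)
{zSHL, zSHR} → row (7,3) (7,3) (4,5) (4,5) (4,8) (4,8)
{zETL, zEHL} → row (4,0) (8,6) (4,5) (4,5) (4,8) (4,8)
{zETR, zEHR} → row (4,0) (4,6) (4,5) (4,5) (4,8) (4,8)
{ySTL, ySTR, ySHL, ySHR, yETL, yETR, yEHL, yEHR} → row (7,2) (7,2) (7,2) (7,2) (7,2) (7,2)
{xSTL, xSTR, xSHL, xSHR, xETL, xETR, xEHL, xEHR} → row (6,1) (6,1) (6,1) (6,1) (6,1) (6,1)
That's 6 distinct rows out of 24 strategies.

6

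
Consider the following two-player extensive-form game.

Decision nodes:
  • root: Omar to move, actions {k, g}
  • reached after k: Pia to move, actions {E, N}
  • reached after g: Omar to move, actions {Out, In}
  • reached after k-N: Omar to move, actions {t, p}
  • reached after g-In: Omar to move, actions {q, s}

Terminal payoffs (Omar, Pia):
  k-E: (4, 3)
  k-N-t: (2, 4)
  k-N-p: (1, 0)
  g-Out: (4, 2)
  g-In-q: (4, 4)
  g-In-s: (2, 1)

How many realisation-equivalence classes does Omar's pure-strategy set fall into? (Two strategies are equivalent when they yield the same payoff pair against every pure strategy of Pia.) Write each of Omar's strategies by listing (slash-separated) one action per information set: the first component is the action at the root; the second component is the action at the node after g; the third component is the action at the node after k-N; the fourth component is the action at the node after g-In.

5

Omar has 16 pure strategies: k/Out/t/q, k/Out/t/s, k/Out/p/q, k/Out/p/s, k/In/t/q, k/In/t/s, k/In/p/q, k/In/p/s, g/Out/t/q, g/Out/t/s, g/Out/p/q, g/Out/p/s, g/In/t/q, g/In/t/s, g/In/p/q, g/In/p/s. Columns: E, N.
{k/Out/t/q, k/Out/t/s, k/In/t/q, k/In/t/s} → row (4,3) (2,4)
{k/Out/p/q, k/Out/p/s, k/In/p/q, k/In/p/s} → row (4,3) (1,0)
{g/Out/t/q, g/Out/t/s, g/Out/p/q, g/Out/p/s} → row (4,2) (4,2)
{g/In/t/q, g/In/p/q} → row (4,4) (4,4)
{g/In/t/s, g/In/p/s} → row (2,1) (2,1)
That's 5 distinct rows out of 16 strategies.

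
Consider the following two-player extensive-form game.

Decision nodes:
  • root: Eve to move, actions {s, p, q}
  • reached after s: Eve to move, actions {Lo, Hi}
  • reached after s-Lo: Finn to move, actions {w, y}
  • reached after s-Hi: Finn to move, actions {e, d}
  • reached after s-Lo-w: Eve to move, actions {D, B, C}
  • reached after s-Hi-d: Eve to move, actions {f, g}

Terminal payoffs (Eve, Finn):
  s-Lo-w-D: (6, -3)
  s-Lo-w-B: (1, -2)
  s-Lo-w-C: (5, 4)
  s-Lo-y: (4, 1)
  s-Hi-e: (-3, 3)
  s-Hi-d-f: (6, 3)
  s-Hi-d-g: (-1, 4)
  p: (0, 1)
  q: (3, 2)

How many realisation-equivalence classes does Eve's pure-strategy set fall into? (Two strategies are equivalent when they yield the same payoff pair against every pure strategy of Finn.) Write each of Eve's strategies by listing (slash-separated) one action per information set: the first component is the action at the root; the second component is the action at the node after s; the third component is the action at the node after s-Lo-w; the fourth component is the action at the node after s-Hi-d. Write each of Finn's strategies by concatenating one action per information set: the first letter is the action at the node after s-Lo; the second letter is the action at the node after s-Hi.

7

Eve has 36 pure strategies: s/Lo/D/f, s/Lo/D/g, s/Lo/B/f, s/Lo/B/g, s/Lo/C/f, s/Lo/C/g, s/Hi/D/f, s/Hi/D/g, s/Hi/B/f, s/Hi/B/g, s/Hi/C/f, s/Hi/C/g, p/Lo/D/f, p/Lo/D/g, p/Lo/B/f, p/Lo/B/g, p/Lo/C/f, p/Lo/C/g, p/Hi/D/f, p/Hi/D/g, p/Hi/B/f, p/Hi/B/g, p/Hi/C/f, p/Hi/C/g, q/Lo/D/f, q/Lo/D/g, q/Lo/B/f, q/Lo/B/g, q/Lo/C/f, q/Lo/C/g, q/Hi/D/f, q/Hi/D/g, q/Hi/B/f, q/Hi/B/g, q/Hi/C/f, q/Hi/C/g. Columns: we, wd, ye, yd.
{s/Lo/D/f, s/Lo/D/g} → row (6,-3) (6,-3) (4,1) (4,1)
{s/Lo/B/f, s/Lo/B/g} → row (1,-2) (1,-2) (4,1) (4,1)
{s/Lo/C/f, s/Lo/C/g} → row (5,4) (5,4) (4,1) (4,1)
{s/Hi/D/f, s/Hi/B/f, s/Hi/C/f} → row (-3,3) (6,3) (-3,3) (6,3)
{s/Hi/D/g, s/Hi/B/g, s/Hi/C/g} → row (-3,3) (-1,4) (-3,3) (-1,4)
{p/Lo/D/f, p/Lo/D/g, p/Lo/B/f, p/Lo/B/g, p/Lo/C/f, p/Lo/C/g, p/Hi/D/f, p/Hi/D/g, p/Hi/B/f, p/Hi/B/g, p/Hi/C/f, p/Hi/C/g} → row (0,1) (0,1) (0,1) (0,1)
{q/Lo/D/f, q/Lo/D/g, q/Lo/B/f, q/Lo/B/g, q/Lo/C/f, q/Lo/C/g, q/Hi/D/f, q/Hi/D/g, q/Hi/B/f, q/Hi/B/g, q/Hi/C/f, q/Hi/C/g} → row (3,2) (3,2) (3,2) (3,2)
That's 7 distinct rows out of 36 strategies.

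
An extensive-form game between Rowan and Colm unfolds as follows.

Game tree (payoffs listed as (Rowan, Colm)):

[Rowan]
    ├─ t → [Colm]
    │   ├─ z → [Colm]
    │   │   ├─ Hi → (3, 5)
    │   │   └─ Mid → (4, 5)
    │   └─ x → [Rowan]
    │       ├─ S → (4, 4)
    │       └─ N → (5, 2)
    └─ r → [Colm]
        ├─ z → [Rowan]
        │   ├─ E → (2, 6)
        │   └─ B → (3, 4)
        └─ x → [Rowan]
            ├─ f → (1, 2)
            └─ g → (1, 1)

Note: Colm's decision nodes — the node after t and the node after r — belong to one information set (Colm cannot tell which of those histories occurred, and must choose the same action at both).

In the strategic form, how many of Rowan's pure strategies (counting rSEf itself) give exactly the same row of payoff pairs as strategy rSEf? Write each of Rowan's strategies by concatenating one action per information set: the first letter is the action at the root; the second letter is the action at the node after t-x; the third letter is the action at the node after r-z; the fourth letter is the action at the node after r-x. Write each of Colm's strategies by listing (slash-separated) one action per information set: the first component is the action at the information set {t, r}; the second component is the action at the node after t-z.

2

Row for rSEf (columns z/Hi, z/Mid, x/Hi, x/Mid): (2,6) (2,6) (1,2) (1,2).
Under rSEf, Rowan's choice at the node after t-x can never be reached regardless of what Colm does, so varying those choices leaves every outcome unchanged.
Holding the reachable choices fixed and varying the unreachable one freely already gives 2 equivalent strategies.
No other strategy reproduces this row, so those 2 are the full class: rSEf, rNEf.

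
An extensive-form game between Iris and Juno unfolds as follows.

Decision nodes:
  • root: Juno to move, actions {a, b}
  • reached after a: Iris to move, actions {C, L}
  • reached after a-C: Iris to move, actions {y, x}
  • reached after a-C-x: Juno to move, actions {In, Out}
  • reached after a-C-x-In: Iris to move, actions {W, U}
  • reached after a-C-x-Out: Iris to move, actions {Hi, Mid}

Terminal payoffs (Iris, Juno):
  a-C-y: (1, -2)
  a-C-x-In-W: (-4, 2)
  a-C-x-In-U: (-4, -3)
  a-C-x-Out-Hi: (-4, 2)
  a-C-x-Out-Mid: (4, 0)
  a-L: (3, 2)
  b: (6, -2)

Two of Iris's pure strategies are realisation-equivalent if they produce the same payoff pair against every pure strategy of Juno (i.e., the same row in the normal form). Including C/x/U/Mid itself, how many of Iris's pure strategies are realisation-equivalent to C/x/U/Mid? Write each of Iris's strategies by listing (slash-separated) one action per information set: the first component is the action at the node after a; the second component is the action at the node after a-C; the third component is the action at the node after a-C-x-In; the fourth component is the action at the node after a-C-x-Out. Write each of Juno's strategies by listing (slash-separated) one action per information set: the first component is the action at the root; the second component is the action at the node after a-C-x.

1

Row for C/x/U/Mid (columns a/In, a/Out, b/In, b/Out): (-4,-3) (4,0) (6,-2) (6,-2).
Every one of Iris's information sets is on the play path for some reply by Juno when Iris follows C/x/U/Mid.
Changing the action at any of them therefore changes at least one column, so only C/x/U/Mid itself gives this row.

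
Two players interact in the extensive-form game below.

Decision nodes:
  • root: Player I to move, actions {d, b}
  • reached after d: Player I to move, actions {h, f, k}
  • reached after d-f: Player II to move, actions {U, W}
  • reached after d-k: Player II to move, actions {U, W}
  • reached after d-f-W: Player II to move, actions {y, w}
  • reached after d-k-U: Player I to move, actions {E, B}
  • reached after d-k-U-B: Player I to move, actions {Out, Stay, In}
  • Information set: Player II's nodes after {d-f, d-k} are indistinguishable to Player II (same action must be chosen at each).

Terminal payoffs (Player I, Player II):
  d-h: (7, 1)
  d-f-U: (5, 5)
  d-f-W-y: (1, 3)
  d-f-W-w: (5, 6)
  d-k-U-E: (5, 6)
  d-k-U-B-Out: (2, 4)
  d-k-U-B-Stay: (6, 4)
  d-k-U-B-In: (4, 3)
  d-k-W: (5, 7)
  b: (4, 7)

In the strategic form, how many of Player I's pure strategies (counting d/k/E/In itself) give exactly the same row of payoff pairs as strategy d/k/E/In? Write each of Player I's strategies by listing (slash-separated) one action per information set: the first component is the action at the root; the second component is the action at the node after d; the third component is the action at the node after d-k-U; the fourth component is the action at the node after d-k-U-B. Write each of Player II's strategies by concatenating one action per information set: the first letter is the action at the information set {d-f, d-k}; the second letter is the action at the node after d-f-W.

Row for d/k/E/In (columns Uy, Uw, Wy, Ww): (5,6) (5,6) (5,7) (5,7).
Under d/k/E/In, Player I's choice at the node after d-k-U-B can never be reached regardless of what Player II does, so varying those choices leaves every outcome unchanged.
Holding the reachable choices fixed and varying the unreachable one freely already gives 3 equivalent strategies.
No other strategy reproduces this row, so those 3 are the full class: d/k/E/Out, d/k/E/Stay, d/k/E/In.

3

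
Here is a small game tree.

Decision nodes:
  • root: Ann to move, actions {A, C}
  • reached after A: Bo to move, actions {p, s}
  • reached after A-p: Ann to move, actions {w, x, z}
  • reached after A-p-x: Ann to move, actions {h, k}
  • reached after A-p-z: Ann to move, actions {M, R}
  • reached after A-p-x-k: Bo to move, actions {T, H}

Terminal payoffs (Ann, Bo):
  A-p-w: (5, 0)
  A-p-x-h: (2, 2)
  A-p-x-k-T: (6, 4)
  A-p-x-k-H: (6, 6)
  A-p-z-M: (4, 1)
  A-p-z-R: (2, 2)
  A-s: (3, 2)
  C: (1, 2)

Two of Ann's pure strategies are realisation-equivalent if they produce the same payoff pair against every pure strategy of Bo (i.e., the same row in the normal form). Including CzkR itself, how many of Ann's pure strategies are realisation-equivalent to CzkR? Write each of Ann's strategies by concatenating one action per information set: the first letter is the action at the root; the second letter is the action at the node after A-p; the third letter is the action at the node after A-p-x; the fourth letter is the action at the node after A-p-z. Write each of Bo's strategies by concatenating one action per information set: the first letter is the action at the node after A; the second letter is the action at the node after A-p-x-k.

12

Row for CzkR (columns pT, pH, sT, sH): (1,2) (1,2) (1,2) (1,2).
Under CzkR, Ann's choice at the node after A-p and at the node after A-p-x and at the node after A-p-z can never be reached regardless of what Bo does, so varying those choices leaves every outcome unchanged.
Holding the reachable choices fixed and varying the unreachable ones freely already gives 3 × 2 × 2 = 12 equivalent strategies.
No other strategy reproduces this row, so those 12 are the full class: CwhM, CwhR, CwkM, CwkR, CxhM, CxhR, CxkM, CxkR, CzhM, CzhR, CzkM, CzkR.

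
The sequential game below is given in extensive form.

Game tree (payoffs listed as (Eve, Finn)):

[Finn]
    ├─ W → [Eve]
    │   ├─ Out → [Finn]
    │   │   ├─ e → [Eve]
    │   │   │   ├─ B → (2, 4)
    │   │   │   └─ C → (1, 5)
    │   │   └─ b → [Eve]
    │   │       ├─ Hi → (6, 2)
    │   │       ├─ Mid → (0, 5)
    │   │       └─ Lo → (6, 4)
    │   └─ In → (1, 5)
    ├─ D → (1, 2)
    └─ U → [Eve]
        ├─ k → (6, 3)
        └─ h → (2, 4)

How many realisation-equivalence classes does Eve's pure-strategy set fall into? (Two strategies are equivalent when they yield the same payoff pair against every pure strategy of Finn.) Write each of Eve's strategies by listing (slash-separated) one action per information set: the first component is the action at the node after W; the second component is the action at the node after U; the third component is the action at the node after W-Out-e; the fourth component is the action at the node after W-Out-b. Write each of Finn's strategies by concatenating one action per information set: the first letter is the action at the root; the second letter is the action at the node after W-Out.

Eve has 24 pure strategies: Out/k/B/Hi, Out/k/B/Mid, Out/k/B/Lo, Out/k/C/Hi, Out/k/C/Mid, Out/k/C/Lo, Out/h/B/Hi, Out/h/B/Mid, Out/h/B/Lo, Out/h/C/Hi, Out/h/C/Mid, Out/h/C/Lo, In/k/B/Hi, In/k/B/Mid, In/k/B/Lo, In/k/C/Hi, In/k/C/Mid, In/k/C/Lo, In/h/B/Hi, In/h/B/Mid, In/h/B/Lo, In/h/C/Hi, In/h/C/Mid, In/h/C/Lo. Columns: We, Wb, De, Db, Ue, Ub.
{Out/k/B/Hi} → row (2,4) (6,2) (1,2) (1,2) (6,3) (6,3)
{Out/k/B/Mid} → row (2,4) (0,5) (1,2) (1,2) (6,3) (6,3)
{Out/k/B/Lo} → row (2,4) (6,4) (1,2) (1,2) (6,3) (6,3)
{Out/k/C/Hi} → row (1,5) (6,2) (1,2) (1,2) (6,3) (6,3)
{Out/k/C/Mid} → row (1,5) (0,5) (1,2) (1,2) (6,3) (6,3)
{Out/k/C/Lo} → row (1,5) (6,4) (1,2) (1,2) (6,3) (6,3)
{Out/h/B/Hi} → row (2,4) (6,2) (1,2) (1,2) (2,4) (2,4)
{Out/h/B/Mid} → row (2,4) (0,5) (1,2) (1,2) (2,4) (2,4)
{Out/h/B/Lo} → row (2,4) (6,4) (1,2) (1,2) (2,4) (2,4)
{Out/h/C/Hi} → row (1,5) (6,2) (1,2) (1,2) (2,4) (2,4)
{Out/h/C/Mid} → row (1,5) (0,5) (1,2) (1,2) (2,4) (2,4)
{Out/h/C/Lo} → row (1,5) (6,4) (1,2) (1,2) (2,4) (2,4)
{In/k/B/Hi, In/k/B/Mid, In/k/B/Lo, In/k/C/Hi, In/k/C/Mid, In/k/C/Lo} → row (1,5) (1,5) (1,2) (1,2) (6,3) (6,3)
{In/h/B/Hi, In/h/B/Mid, In/h/B/Lo, In/h/C/Hi, In/h/C/Mid, In/h/C/Lo} → row (1,5) (1,5) (1,2) (1,2) (2,4) (2,4)
That's 14 distinct rows out of 24 strategies.

14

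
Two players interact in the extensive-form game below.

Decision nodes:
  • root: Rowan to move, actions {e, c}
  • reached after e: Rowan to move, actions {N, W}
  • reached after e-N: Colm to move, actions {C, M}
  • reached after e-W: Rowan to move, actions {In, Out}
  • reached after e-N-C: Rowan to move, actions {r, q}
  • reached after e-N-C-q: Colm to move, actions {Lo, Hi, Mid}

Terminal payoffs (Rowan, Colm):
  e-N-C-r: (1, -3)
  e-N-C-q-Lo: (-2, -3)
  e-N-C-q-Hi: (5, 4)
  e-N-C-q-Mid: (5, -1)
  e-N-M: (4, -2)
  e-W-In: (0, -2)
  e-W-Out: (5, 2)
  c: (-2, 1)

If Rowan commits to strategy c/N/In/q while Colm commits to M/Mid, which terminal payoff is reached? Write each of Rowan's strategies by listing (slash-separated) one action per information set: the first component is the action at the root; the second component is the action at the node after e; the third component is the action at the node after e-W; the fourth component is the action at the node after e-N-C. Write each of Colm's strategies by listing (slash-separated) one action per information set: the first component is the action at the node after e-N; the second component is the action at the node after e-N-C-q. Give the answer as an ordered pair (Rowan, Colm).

Trace the play path from the root:
  Rowan plays c
→ terminal payoff (-2, 1).
(Rowan's choice at the node after e is never reached on this path, so it doesn't affect the outcome.)

(-2, 1)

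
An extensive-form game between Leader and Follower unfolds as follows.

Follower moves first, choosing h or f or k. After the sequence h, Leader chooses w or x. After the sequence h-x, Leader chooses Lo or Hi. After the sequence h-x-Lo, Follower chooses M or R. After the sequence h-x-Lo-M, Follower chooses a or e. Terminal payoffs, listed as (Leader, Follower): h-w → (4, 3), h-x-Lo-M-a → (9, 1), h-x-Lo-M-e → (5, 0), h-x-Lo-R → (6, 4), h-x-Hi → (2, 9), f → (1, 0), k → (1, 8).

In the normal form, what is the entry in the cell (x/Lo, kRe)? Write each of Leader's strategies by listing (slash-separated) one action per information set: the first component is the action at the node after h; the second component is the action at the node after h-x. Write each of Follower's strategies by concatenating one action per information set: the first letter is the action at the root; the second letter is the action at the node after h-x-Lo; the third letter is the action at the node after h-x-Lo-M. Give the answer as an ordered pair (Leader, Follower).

(1, 8)

Trace the play path from the root:
  Follower plays k
→ terminal payoff (1, 8).
(Leader's choice at the node after h is never reached on this path, so it doesn't affect the outcome.)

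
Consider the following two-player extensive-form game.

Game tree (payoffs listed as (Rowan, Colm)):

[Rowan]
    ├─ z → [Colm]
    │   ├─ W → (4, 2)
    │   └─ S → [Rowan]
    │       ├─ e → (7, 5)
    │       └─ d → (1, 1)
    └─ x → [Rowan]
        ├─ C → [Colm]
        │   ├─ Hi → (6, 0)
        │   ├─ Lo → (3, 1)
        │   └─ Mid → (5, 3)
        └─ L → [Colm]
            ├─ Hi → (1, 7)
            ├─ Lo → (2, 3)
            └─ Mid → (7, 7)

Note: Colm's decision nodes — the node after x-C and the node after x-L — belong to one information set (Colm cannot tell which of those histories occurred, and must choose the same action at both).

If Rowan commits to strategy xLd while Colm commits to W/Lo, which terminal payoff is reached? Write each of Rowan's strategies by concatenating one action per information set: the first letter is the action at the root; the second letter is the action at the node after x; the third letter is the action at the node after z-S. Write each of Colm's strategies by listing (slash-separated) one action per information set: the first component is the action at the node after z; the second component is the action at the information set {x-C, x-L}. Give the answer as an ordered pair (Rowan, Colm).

(2, 3)

Trace the play path from the root:
  Rowan plays x
  Rowan plays L at [x]
  Colm plays Lo at [x-L]
→ terminal payoff (2, 3).
(Rowan's choice at the node after z-S is never reached on this path, so it doesn't affect the outcome.)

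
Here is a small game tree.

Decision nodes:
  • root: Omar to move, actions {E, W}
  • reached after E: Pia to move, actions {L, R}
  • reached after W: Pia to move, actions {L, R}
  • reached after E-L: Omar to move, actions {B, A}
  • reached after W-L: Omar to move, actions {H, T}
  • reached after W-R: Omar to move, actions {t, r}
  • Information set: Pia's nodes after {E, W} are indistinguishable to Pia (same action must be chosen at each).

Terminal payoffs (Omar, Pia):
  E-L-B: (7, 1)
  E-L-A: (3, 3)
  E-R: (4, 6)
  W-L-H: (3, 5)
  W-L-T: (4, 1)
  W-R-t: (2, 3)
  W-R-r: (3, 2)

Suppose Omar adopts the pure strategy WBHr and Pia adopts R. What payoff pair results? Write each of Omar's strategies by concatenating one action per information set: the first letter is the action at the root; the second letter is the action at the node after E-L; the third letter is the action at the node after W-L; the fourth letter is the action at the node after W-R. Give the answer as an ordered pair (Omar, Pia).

Trace the play path from the root:
  Omar plays W
  Pia plays R at [W]
  Omar plays r at [W-R]
→ terminal payoff (3, 2).
(Omar's choice at the node after E-L is never reached on this path, so it doesn't affect the outcome.)

(3, 2)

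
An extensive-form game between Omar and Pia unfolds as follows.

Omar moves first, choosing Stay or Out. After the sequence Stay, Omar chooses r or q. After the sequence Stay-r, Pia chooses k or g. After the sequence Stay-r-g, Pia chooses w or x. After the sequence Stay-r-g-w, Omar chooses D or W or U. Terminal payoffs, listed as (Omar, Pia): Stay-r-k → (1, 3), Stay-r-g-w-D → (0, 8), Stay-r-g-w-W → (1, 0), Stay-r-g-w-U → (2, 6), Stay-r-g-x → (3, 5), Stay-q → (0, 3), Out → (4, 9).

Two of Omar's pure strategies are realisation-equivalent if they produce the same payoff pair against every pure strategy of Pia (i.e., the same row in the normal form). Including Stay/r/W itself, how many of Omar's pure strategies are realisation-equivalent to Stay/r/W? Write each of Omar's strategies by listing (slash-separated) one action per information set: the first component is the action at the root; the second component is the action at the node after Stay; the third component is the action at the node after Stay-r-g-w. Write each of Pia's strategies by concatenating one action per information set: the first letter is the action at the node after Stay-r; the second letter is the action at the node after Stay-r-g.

1

Row for Stay/r/W (columns kw, kx, gw, gx): (1,3) (1,3) (1,0) (3,5).
Every one of Omar's information sets is on the play path for some reply by Pia when Omar follows Stay/r/W.
Changing the action at any of them therefore changes at least one column, so only Stay/r/W itself gives this row.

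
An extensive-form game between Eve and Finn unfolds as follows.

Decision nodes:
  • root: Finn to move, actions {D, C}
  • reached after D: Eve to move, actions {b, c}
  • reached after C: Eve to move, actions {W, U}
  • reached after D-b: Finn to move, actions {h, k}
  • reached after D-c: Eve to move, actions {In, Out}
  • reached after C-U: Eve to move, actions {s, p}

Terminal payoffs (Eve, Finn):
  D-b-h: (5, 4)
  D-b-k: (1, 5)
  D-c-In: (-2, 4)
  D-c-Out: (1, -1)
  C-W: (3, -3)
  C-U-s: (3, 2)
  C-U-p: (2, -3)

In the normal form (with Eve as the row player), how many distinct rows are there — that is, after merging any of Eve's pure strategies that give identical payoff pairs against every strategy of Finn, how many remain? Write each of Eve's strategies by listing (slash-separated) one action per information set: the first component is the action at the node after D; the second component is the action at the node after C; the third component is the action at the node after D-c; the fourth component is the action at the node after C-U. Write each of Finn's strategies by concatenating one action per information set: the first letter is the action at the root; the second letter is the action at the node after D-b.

Eve has 16 pure strategies: b/W/In/s, b/W/In/p, b/W/Out/s, b/W/Out/p, b/U/In/s, b/U/In/p, b/U/Out/s, b/U/Out/p, c/W/In/s, c/W/In/p, c/W/Out/s, c/W/Out/p, c/U/In/s, c/U/In/p, c/U/Out/s, c/U/Out/p. Columns: Dh, Dk, Ch, Ck.
{b/W/In/s, b/W/In/p, b/W/Out/s, b/W/Out/p} → row (5,4) (1,5) (3,-3) (3,-3)
{b/U/In/s, b/U/Out/s} → row (5,4) (1,5) (3,2) (3,2)
{b/U/In/p, b/U/Out/p} → row (5,4) (1,5) (2,-3) (2,-3)
{c/W/In/s, c/W/In/p} → row (-2,4) (-2,4) (3,-3) (3,-3)
{c/W/Out/s, c/W/Out/p} → row (1,-1) (1,-1) (3,-3) (3,-3)
{c/U/In/s} → row (-2,4) (-2,4) (3,2) (3,2)
{c/U/In/p} → row (-2,4) (-2,4) (2,-3) (2,-3)
{c/U/Out/s} → row (1,-1) (1,-1) (3,2) (3,2)
{c/U/Out/p} → row (1,-1) (1,-1) (2,-3) (2,-3)
That's 9 distinct rows out of 16 strategies.

9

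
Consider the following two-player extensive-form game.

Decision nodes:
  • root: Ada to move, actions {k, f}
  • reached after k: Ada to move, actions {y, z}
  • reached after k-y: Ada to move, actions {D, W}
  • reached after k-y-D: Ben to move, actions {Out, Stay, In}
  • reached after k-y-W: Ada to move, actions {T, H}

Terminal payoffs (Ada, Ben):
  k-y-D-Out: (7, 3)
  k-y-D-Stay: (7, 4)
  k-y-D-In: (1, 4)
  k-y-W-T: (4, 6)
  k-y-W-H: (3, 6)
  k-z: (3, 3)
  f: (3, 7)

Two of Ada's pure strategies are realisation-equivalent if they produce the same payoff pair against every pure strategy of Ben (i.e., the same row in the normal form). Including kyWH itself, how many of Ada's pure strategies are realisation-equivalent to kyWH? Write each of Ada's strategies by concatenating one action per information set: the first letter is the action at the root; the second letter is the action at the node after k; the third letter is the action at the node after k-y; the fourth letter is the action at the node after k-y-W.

Row for kyWH (columns Out, Stay, In): (3,6) (3,6) (3,6).
Every one of Ada's information sets is on the play path for some reply by Ben when Ada follows kyWH.
Changing the action at any of them therefore changes at least one column, so only kyWH itself gives this row.

1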